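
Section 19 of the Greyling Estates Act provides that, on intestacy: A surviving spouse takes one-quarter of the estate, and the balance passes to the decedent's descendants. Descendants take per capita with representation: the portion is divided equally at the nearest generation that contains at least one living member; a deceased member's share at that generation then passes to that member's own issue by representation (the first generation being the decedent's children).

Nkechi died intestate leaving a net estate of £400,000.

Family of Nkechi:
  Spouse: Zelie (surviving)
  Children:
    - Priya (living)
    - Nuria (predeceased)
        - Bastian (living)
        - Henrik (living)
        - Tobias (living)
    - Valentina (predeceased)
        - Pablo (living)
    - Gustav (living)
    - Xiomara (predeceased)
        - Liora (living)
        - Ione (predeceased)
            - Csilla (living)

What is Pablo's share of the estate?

Zelie takes one-quarter of £400,000 = £100,000. The remaining £300,000 passes to the descendants.
The descendants' portion (£300,000) is divided into 5 shares of £60,000: Priya and Gustav each take £60,000; Nuria's £60,000 share passes to Nuria's issue; Valentina's £60,000 share passes to Valentina's issue; Xiomara's £60,000 share passes to Xiomara's issue.
Nuria's share (£60,000) is divided into 3 shares of £20,000: Bastian, Henrik, and Tobias each take £20,000.
Valentina's share (£60,000) passes entirely to Pablo.
Xiomara's share (£60,000) is divided into 2 shares of £30,000: Liora takes £30,000; Ione's £30,000 share passes to Ione's issue.
Ione's share (£30,000) passes entirely to Csilla.

Pablo receives £60,000.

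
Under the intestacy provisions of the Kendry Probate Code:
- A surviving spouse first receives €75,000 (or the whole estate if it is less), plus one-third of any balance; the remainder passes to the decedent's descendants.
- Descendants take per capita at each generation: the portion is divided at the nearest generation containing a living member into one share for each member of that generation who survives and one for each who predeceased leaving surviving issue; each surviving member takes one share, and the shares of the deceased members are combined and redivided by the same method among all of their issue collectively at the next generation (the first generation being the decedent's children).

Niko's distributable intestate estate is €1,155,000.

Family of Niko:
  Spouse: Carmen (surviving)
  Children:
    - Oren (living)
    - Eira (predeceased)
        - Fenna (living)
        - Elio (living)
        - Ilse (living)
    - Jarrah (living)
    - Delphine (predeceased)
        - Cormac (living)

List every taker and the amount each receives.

Carmen first takes €75,000, leaving a balance of €1,080,000. Carmen then takes one-third of the balance (€360,000), for a total of €435,000. The remaining €720,000 passes to the descendants.
The descendants' portion (€720,000) is divided at the children's generation into 4 shares of €180,000. Oren and Jarrah each take €180,000. The 2 shares of the deceased (Eira and Delphine) are combined into a pool of €360,000.
That pool (€360,000) is divided at the grandchildren's generation equally among Fenna, Elio, Ilse, and Cormac: €90,000 each.

Carmen: €435,000; Oren: €180,000; Fenna: €90,000; Elio: €90,000; Ilse: €90,000; Jarrah: €180,000; Cormac: €90,000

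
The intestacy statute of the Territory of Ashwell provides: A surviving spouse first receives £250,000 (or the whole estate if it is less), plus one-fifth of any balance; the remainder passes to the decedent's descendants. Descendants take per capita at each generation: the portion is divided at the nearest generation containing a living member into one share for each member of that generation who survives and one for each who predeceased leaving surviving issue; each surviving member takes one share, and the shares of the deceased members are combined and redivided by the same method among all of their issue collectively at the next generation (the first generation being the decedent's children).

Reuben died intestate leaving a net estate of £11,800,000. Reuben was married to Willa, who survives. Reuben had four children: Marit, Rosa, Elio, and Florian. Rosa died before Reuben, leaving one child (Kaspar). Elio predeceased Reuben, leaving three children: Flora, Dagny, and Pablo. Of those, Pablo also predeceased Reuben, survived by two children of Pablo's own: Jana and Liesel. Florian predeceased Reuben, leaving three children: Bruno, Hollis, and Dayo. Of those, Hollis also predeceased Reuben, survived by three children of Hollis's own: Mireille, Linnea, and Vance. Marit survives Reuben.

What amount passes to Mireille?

Willa first takes £250,000, leaving a balance of £11,550,000. Willa then takes one-fifth of the balance (£2,310,000), for a total of £2,560,000. The remaining £9,240,000 passes to the descendants.
The descendants' portion (£9,240,000) is divided at the children's generation into 4 shares of £2,310,000. Marit takes £2,310,000. The 3 shares of the deceased (Rosa, Elio, and Florian) are combined into a pool of £6,930,000.
That pool (£6,930,000) is divided at the grandchildren's generation into 7 shares of £990,000. Kaspar, Flora, Dagny, Bruno, and Dayo each take £990,000. The 2 shares of the deceased (Pablo and Hollis) are combined into a pool of £1,980,000.
That pool (£1,980,000) is divided at the great-grandchildren's generation equally among Jana, Liesel, Mireille, Linnea, and Vance: £396,000 each.

Mireille receives £396,000.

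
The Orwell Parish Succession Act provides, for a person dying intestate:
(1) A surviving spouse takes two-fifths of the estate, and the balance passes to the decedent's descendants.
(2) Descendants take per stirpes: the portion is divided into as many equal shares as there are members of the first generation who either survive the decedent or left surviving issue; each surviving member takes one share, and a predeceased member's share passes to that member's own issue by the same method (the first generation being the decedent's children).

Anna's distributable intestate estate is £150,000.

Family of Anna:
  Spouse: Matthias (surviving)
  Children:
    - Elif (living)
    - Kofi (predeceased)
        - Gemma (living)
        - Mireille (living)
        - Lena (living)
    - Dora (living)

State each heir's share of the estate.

Matthias: £60,000; Elif: £30,000; Gemma: £10,000; Mireille: £10,000; Lena: £10,000; Dora: £30,000

Matthias takes two-fifths of £150,000 = £60,000. The remaining £90,000 passes to the descendants.
The descendants' portion (£90,000) is divided into 3 shares of £30,000: Elif and Dora each take £30,000; Kofi's £30,000 share passes to Kofi's issue.
Kofi's share (£30,000) is divided into 3 shares of £10,000: Gemma, Mireille, and Lena each take £10,000.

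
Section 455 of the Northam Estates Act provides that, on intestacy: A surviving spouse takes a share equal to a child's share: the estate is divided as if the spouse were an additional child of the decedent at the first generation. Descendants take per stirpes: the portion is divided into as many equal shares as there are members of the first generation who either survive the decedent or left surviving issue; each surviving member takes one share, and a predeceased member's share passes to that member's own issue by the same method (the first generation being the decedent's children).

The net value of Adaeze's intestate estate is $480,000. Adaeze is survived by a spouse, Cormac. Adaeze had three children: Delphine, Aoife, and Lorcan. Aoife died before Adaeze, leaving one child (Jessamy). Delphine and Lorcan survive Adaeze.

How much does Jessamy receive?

The spouse counts as an additional share at the children's level, so there are 4 primary shares of $120,000. Cormac takes one such share ($120,000).
The children's combined portion ($360,000) is divided into 3 shares of $120,000: Delphine and Lorcan each take $120,000; Aoife's $120,000 share passes to Aoife's issue.
Aoife's share ($120,000) passes entirely to Jessamy.

Jessamy receives $120,000.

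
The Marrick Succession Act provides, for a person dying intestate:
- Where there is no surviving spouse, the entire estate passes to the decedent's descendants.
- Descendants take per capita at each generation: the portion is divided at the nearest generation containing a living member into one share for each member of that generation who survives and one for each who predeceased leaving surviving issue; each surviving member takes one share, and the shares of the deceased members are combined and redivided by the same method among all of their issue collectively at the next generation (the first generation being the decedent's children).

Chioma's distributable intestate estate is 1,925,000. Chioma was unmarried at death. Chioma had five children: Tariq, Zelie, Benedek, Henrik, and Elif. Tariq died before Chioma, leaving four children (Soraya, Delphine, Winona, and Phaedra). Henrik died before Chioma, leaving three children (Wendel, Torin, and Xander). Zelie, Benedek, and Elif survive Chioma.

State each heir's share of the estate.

Soraya: 110,000; Delphine: 110,000; Winona: 110,000; Phaedra: 110,000; Zelie: 385,000; Benedek: 385,000; Wendel: 110,000; Torin: 110,000; Xander: 110,000; Elif: 385,000

The entire 1,925,000 passes to the descendants.
That amount (1,925,000) is divided at the children's generation into 5 shares of 385,000. Zelie, Benedek, and Elif each take 385,000. The 2 shares of the deceased (Tariq and Henrik) are combined into a pool of 770,000.
That pool (770,000) is divided at the grandchildren's generation equally among Soraya, Delphine, Winona, Phaedra, Wendel, Torin, and Xander: 110,000 each.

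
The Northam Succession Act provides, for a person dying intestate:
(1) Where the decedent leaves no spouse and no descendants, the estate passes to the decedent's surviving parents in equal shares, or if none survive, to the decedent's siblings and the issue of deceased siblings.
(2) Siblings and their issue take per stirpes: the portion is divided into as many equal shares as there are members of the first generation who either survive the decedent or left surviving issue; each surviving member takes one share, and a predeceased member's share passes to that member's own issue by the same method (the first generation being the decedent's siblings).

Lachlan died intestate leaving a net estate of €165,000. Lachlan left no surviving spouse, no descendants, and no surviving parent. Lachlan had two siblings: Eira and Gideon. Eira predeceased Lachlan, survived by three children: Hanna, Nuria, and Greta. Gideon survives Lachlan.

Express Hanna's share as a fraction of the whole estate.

Hanna receives 1/6 of the estate.

The entire €165,000 passes to the siblings and their issue.
That amount (€165,000) is divided into 2 shares of €82,500: Gideon takes €82,500; Eira's €82,500 share passes to Eira's issue.
Eira's share (€82,500) is divided into 3 shares of €27,500: Hanna, Nuria, and Greta each take €27,500.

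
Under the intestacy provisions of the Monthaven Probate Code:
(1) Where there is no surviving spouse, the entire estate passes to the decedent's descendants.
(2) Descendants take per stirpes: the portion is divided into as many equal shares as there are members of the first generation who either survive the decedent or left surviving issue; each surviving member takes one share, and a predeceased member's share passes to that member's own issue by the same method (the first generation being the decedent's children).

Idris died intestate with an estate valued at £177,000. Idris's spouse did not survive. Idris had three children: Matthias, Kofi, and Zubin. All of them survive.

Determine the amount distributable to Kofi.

The entire £177,000 passes to the descendants.
That amount (£177,000) is divided into 3 shares of £59,000: Matthias, Kofi, and Zubin each take £59,000.

Kofi receives £59,000.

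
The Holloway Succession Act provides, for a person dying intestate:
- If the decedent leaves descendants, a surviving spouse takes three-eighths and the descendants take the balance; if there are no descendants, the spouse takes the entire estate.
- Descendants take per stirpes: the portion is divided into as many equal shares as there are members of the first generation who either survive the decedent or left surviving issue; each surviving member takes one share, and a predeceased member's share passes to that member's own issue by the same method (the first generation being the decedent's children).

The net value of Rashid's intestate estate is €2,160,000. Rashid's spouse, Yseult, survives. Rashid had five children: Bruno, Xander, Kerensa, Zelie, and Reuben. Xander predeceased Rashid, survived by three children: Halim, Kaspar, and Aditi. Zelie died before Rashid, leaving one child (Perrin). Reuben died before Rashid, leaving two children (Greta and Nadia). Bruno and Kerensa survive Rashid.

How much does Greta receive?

Greta receives €135,000.

Yseult takes three-eighths of €2,160,000 = €810,000. The remaining €1,350,000 passes to the descendants.
The descendants' portion (€1,350,000) is divided into 5 shares of €270,000: Bruno and Kerensa each take €270,000; Xander's €270,000 share passes to Xander's issue; Zelie's €270,000 share passes to Zelie's issue; Reuben's €270,000 share passes to Reuben's issue.
Xander's share (€270,000) is divided into 3 shares of €90,000: Halim, Kaspar, and Aditi each take €90,000.
Zelie's share (€270,000) passes entirely to Perrin.
Reuben's share (€270,000) is divided into 2 shares of €135,000: Greta and Nadia each take €135,000.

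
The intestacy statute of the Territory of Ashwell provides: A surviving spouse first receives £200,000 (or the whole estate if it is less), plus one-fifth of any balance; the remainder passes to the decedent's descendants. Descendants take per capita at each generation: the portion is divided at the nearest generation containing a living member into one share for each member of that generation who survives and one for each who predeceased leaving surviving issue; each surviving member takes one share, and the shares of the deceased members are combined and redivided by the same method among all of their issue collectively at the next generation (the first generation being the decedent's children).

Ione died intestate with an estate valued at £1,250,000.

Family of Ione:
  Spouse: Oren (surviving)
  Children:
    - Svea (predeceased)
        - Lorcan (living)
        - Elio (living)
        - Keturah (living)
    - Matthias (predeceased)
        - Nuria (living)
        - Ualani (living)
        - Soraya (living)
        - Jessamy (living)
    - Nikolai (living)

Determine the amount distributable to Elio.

Oren first takes £200,000, leaving a balance of £1,050,000. Oren then takes one-fifth of the balance (£210,000), for a total of £410,000. The remaining £840,000 passes to the descendants.
The descendants' portion (£840,000) is divided at the children's generation into 3 shares of £280,000. Nikolai takes £280,000. The 2 shares of the deceased (Svea and Matthias) are combined into a pool of £560,000.
That pool (£560,000) is divided at the grandchildren's generation equally among Lorcan, Elio, Keturah, Nuria, Ualani, Soraya, and Jessamy: £80,000 each.

Elio receives £80,000.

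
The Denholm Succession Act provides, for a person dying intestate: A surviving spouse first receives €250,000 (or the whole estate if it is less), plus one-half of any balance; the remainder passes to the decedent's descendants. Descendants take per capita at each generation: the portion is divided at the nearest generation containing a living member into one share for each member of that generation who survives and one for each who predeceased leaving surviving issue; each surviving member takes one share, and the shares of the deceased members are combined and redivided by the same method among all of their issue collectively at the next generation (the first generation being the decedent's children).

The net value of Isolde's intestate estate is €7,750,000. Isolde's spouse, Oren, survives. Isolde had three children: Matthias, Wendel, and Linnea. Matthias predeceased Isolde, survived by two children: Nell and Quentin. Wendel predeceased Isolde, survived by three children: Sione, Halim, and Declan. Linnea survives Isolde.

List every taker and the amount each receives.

Oren first takes €250,000, leaving a balance of €7,500,000. Oren then takes one-half of the balance (€3,750,000), for a total of €4,000,000. The remaining €3,750,000 passes to the descendants.
The descendants' portion (€3,750,000) is divided at the children's generation into 3 shares of €1,250,000. Linnea takes €1,250,000. The 2 shares of the deceased (Matthias and Wendel) are combined into a pool of €2,500,000.
That pool (€2,500,000) is divided at the grandchildren's generation equally among Nell, Quentin, Sione, Halim, and Declan: €500,000 each.

Oren: €4,000,000; Nell: €500,000; Quentin: €500,000; Sione: €500,000; Halim: €500,000; Declan: €500,000; Linnea: €1,250,000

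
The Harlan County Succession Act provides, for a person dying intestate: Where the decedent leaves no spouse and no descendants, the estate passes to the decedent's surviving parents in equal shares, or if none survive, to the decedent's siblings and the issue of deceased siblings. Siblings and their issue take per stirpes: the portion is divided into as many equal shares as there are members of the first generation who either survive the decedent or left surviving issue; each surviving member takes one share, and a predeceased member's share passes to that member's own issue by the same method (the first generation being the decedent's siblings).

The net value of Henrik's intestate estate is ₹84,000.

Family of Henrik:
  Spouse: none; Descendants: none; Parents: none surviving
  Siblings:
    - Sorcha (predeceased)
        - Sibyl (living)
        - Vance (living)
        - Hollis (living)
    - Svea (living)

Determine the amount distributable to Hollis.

Hollis receives ₹14,000.

The entire ₹84,000 passes to the siblings and their issue.
That amount (₹84,000) is divided into 2 shares of ₹42,000: Svea takes ₹42,000; Sorcha's ₹42,000 share passes to Sorcha's issue.
Sorcha's share (₹42,000) is divided into 3 shares of ₹14,000: Sibyl, Vance, and Hollis each take ₹14,000.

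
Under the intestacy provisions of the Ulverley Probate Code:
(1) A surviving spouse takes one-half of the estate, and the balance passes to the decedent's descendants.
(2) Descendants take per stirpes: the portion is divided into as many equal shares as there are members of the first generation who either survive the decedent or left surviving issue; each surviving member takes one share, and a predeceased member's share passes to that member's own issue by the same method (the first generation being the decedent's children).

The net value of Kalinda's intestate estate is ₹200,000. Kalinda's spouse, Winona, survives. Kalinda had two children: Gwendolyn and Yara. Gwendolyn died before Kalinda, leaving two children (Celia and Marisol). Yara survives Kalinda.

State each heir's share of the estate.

Winona: ₹100,000; Celia: ₹25,000; Marisol: ₹25,000; Yara: ₹50,000

Winona takes one-half of ₹200,000 = ₹100,000. The remaining ₹100,000 passes to the descendants.
The descendants' portion (₹100,000) is divided into 2 shares of ₹50,000: Yara takes ₹50,000; Gwendolyn's ₹50,000 share passes to Gwendolyn's issue.
Gwendolyn's share (₹50,000) is divided into 2 shares of ₹25,000: Celia and Marisol each take ₹25,000.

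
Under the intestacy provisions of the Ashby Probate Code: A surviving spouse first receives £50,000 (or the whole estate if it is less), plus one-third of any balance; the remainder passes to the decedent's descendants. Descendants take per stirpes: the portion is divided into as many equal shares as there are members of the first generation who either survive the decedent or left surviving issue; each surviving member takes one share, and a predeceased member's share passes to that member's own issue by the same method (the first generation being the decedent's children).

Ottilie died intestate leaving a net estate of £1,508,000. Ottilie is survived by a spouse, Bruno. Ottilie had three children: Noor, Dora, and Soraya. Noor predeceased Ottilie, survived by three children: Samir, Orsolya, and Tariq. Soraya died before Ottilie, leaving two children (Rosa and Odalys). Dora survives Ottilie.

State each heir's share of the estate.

Bruno first takes £50,000, leaving a balance of £1,458,000. Bruno then takes one-third of the balance (£486,000), for a total of £536,000. The remaining £972,000 passes to the descendants.
The descendants' portion (£972,000) is divided into 3 shares of £324,000: Dora takes £324,000; Noor's £324,000 share passes to Noor's issue; Soraya's £324,000 share passes to Soraya's issue.
Noor's share (£324,000) is divided into 3 shares of £108,000: Samir, Orsolya, and Tariq each take £108,000.
Soraya's share (£324,000) is divided into 2 shares of £162,000: Rosa and Odalys each take £162,000.

Bruno: £536,000; Samir: £108,000; Orsolya: £108,000; Tariq: £108,000; Dora: £324,000; Rosa: £162,000; Odalys: £162,000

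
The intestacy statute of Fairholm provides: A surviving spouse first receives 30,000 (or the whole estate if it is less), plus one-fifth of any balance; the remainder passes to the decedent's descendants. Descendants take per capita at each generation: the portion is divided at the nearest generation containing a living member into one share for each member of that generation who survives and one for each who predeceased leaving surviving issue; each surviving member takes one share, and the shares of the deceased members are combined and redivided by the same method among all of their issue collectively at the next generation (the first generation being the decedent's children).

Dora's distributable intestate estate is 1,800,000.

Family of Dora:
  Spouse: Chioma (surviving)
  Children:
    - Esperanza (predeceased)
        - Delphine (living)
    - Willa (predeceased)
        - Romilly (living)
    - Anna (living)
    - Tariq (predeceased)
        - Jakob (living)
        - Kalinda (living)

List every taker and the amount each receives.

Chioma first takes 30,000, leaving a balance of 1,770,000. Chioma then takes one-fifth of the balance (354,000), for a total of 384,000. The remaining 1,416,000 passes to the descendants.
The descendants' portion (1,416,000) is divided at the children's generation into 4 shares of 354,000. Anna takes 354,000. The 3 shares of the deceased (Esperanza, Willa, and Tariq) are combined into a pool of 1,062,000.
That pool (1,062,000) is divided at the grandchildren's generation equally among Delphine, Romilly, Jakob, and Kalinda: 265,500 each.

Chioma: 384,000; Delphine: 265,500; Romilly: 265,500; Anna: 354,000; Jakob: 265,500; Kalinda: 265,500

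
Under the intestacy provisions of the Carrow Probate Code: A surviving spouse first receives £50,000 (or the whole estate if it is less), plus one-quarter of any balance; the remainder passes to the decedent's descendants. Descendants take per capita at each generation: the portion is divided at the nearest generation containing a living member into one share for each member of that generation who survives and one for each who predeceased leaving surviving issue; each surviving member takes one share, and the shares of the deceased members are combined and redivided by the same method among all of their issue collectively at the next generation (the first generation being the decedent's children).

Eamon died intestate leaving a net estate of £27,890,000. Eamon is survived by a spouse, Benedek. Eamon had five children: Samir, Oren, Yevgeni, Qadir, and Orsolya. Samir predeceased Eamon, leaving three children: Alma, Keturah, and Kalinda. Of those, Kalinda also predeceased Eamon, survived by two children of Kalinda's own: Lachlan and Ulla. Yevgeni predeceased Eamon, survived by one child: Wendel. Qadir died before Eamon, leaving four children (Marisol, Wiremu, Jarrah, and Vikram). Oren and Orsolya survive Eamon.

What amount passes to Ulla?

Benedek first takes £50,000, leaving a balance of £27,840,000. Benedek then takes one-quarter of the balance (£6,960,000), for a total of £7,010,000. The remaining £20,880,000 passes to the descendants.
The descendants' portion (£20,880,000) is divided at the children's generation into 5 shares of £4,176,000. Oren and Orsolya each take £4,176,000. The 3 shares of the deceased (Samir, Yevgeni, and Qadir) are combined into a pool of £12,528,000.
That pool (£12,528,000) is divided at the grandchildren's generation into 8 shares of £1,566,000. Alma, Keturah, Wendel, Marisol, Wiremu, Jarrah, and Vikram each take £1,566,000. The remaining share for the deceased Kalinda (£1,566,000) is carried to the next generation.
That pool (£1,566,000) is divided at the great-grandchildren's generation equally among Lachlan and Ulla: £783,000 each.

Ulla receives £783,000.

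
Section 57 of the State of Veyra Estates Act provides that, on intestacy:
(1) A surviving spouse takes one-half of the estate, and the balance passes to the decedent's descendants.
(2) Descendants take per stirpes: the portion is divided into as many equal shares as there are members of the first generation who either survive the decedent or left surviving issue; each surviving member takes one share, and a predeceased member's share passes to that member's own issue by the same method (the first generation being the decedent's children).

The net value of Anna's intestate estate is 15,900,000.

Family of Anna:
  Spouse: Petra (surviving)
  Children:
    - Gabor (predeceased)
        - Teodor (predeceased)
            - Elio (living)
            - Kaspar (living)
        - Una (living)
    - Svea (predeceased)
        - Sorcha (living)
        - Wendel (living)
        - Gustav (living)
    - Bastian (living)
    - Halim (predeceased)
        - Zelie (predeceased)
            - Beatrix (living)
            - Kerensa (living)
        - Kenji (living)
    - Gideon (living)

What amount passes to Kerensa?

Petra takes one-half of 15,900,000 = 7,950,000. The remaining 7,950,000 passes to the descendants.
The descendants' portion (7,950,000) is divided into 5 shares of 1,590,000: Bastian and Gideon each take 1,590,000; Gabor's 1,590,000 share passes to Gabor's issue; Svea's 1,590,000 share passes to Svea's issue; Halim's 1,590,000 share passes to Halim's issue.
Gabor's share (1,590,000) is divided into 2 shares of 795,000: Una takes 795,000; Teodor's 795,000 share passes to Teodor's issue.
Teodor's share (795,000) is divided into 2 shares of 397,500: Elio and Kaspar each take 397,500.
Svea's share (1,590,000) is divided into 3 shares of 530,000: Sorcha, Wendel, and Gustav each take 530,000.
Halim's share (1,590,000) is divided into 2 shares of 795,000: Kenji takes 795,000; Zelie's 795,000 share passes to Zelie's issue.
Zelie's share (795,000) is divided into 2 shares of 397,500: Beatrix and Kerensa each take 397,500.

Kerensa receives 397,500.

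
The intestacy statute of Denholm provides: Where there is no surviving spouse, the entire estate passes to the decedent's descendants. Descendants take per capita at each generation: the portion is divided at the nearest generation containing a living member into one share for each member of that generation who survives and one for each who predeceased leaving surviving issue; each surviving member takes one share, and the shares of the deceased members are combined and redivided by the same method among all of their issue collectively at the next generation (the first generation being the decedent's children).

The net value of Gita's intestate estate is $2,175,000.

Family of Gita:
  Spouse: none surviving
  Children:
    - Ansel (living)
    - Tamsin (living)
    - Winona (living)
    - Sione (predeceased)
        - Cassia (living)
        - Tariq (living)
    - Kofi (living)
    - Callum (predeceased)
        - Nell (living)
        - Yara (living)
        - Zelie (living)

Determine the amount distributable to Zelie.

Zelie receives $145,000.

The entire $2,175,000 passes to the descendants.
That amount ($2,175,000) is divided at the children's generation into 6 shares of $362,500. Ansel, Tamsin, Winona, and Kofi each take $362,500. The 2 shares of the deceased (Sione and Callum) are combined into a pool of $725,000.
That pool ($725,000) is divided at the grandchildren's generation equally among Cassia, Tariq, Nell, Yara, and Zelie: $145,000 each.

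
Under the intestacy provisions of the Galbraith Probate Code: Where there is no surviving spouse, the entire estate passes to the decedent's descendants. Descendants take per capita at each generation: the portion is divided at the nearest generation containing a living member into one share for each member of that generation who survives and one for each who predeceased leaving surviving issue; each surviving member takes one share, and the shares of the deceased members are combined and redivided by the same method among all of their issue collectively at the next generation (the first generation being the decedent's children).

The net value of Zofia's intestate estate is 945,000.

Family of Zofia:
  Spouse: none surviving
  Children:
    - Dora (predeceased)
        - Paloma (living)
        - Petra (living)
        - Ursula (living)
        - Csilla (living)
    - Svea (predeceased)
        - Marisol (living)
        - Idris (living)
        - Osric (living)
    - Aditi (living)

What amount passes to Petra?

The entire 945,000 passes to the descendants.
That amount (945,000) is divided at the children's generation into 3 shares of 315,000. Aditi takes 315,000. The 2 shares of the deceased (Dora and Svea) are combined into a pool of 630,000.
That pool (630,000) is divided at the grandchildren's generation equally among Paloma, Petra, Ursula, Csilla, Marisol, Idris, and Osric: 90,000 each.

Petra receives 90,000.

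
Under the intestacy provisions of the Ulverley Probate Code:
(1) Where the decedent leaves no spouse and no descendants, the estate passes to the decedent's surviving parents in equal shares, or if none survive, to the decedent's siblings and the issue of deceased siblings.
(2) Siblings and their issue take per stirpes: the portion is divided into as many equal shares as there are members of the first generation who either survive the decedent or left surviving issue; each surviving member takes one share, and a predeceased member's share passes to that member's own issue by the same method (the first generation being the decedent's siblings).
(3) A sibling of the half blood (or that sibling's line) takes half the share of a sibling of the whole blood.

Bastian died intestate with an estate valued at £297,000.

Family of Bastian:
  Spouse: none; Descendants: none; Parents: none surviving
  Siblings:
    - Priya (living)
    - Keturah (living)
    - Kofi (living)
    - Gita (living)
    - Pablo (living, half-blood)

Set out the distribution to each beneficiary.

Priya: £66,000; Keturah: £66,000; Kofi: £66,000; Gita: £66,000; Pablo: £33,000

The entire £297,000 passes to the siblings and their issue.
Counting each half-blood sibling's line as half a unit, there are 9/2 units in £297,000, so one unit is £66,000. Whole-blood lines (Priya, Keturah, Kofi, and Gita) take £66,000 each; half-blood lines (Pablo) take £33,000 each.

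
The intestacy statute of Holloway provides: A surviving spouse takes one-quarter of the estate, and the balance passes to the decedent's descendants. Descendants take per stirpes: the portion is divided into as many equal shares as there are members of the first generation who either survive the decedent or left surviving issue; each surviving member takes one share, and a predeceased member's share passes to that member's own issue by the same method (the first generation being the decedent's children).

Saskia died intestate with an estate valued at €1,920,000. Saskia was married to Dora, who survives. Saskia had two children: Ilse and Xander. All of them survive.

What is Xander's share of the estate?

Dora takes one-quarter of €1,920,000 = €480,000. The remaining €1,440,000 passes to the descendants.
The descendants' portion (€1,440,000) is divided into 2 shares of €720,000: Ilse and Xander each take €720,000.

Xander receives €720,000.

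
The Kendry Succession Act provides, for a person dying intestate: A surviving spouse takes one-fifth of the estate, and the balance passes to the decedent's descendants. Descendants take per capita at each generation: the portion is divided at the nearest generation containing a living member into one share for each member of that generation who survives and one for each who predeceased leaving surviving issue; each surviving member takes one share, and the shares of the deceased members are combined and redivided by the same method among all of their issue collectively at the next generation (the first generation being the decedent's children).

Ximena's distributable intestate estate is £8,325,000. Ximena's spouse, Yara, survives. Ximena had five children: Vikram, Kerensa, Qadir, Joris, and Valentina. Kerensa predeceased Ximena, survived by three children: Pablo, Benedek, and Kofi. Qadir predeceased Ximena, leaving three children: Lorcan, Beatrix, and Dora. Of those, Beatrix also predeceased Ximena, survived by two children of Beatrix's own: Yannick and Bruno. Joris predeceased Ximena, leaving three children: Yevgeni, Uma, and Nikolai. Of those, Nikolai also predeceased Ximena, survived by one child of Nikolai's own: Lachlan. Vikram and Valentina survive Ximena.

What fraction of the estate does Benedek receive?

Yara takes one-fifth of £8,325,000 = £1,665,000. The remaining £6,660,000 passes to the descendants.
The descendants' portion (£6,660,000) is divided at the children's generation into 5 shares of £1,332,000. Vikram and Valentina each take £1,332,000. The 3 shares of the deceased (Kerensa, Qadir, and Joris) are combined into a pool of £3,996,000.
That pool (£3,996,000) is divided at the grandchildren's generation into 9 shares of £444,000. Pablo, Benedek, Kofi, Lorcan, Dora, Yevgeni, and Uma each take £444,000. The 2 shares of the deceased (Beatrix and Nikolai) are combined into a pool of £888,000.
That pool (£888,000) is divided at the great-grandchildren's generation equally among Yannick, Bruno, and Lachlan: £296,000 each.

Benedek receives 4/75 of the estate.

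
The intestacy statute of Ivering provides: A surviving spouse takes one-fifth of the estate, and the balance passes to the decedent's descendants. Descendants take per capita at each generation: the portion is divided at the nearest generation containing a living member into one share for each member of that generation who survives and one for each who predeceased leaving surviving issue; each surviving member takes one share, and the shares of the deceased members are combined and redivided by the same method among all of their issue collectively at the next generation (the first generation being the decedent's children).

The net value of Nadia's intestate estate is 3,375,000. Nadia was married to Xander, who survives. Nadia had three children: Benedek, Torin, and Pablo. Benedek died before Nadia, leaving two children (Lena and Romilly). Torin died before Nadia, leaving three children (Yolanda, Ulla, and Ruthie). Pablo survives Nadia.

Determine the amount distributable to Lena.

Xander takes one-fifth of 3,375,000 = 675,000. The remaining 2,700,000 passes to the descendants.
The descendants' portion (2,700,000) is divided at the children's generation into 3 shares of 900,000. Pablo takes 900,000. The 2 shares of the deceased (Benedek and Torin) are combined into a pool of 1,800,000.
That pool (1,800,000) is divided at the grandchildren's generation equally among Lena, Romilly, Yolanda, Ulla, and Ruthie: 360,000 each.

Lena receives 360,000.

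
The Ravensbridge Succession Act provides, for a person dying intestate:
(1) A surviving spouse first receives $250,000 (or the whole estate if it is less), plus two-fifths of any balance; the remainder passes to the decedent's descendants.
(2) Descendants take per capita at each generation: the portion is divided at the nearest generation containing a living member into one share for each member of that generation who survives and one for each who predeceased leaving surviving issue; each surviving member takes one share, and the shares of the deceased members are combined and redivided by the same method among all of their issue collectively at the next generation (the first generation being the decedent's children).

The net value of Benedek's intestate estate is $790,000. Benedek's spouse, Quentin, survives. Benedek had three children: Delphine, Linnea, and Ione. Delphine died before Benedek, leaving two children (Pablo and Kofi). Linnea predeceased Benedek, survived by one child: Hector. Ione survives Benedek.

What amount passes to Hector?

Quentin first takes $250,000, leaving a balance of $540,000. Quentin then takes two-fifths of the balance ($216,000), for a total of $466,000. The remaining $324,000 passes to the descendants.
The descendants' portion ($324,000) is divided at the children's generation into 3 shares of $108,000. Ione takes $108,000. The 2 shares of the deceased (Delphine and Linnea) are combined into a pool of $216,000.
That pool ($216,000) is divided at the grandchildren's generation equally among Pablo, Kofi, and Hector: $72,000 each.

Hector receives $72,000.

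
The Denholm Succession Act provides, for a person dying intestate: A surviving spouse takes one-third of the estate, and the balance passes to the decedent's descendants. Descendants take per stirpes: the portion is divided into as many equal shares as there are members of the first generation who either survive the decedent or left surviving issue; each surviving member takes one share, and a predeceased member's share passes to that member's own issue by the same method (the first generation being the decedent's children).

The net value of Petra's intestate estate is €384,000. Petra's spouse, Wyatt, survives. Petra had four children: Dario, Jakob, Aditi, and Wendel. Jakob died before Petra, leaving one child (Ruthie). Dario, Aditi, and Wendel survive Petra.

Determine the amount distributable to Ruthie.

Wyatt takes one-third of €384,000 = €128,000. The remaining €256,000 passes to the descendants.
The descendants' portion (€256,000) is divided into 4 shares of €64,000: Dario, Aditi, and Wendel each take €64,000; Jakob's €64,000 share passes to Jakob's issue.
Jakob's share (€64,000) passes entirely to Ruthie.

Ruthie receives €64,000.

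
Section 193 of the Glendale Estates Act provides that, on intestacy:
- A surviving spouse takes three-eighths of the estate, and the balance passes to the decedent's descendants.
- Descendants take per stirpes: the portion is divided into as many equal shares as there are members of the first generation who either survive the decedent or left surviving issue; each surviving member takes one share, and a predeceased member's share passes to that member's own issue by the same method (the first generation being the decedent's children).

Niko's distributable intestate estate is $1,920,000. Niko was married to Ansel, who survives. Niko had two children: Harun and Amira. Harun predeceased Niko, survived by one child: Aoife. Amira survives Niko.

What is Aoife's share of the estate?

Ansel takes three-eighths of $1,920,000 = $720,000. The remaining $1,200,000 passes to the descendants.
The descendants' portion ($1,200,000) is divided into 2 shares of $600,000: Amira takes $600,000; Harun's $600,000 share passes to Harun's issue.
Harun's share ($600,000) passes entirely to Aoife.

Aoife receives $600,000.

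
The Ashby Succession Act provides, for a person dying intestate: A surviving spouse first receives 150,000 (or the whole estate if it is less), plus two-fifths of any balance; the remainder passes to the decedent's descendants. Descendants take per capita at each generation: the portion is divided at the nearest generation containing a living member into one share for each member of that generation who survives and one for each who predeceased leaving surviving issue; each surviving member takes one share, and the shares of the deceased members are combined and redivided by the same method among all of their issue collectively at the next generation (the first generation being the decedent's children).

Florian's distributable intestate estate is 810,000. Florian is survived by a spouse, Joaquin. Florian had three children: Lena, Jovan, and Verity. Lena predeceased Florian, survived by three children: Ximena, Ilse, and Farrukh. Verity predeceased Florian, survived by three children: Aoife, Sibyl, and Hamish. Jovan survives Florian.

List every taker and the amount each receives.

Joaquin: 414,000; Ximena: 44,000; Ilse: 44,000; Farrukh: 44,000; Jovan: 132,000; Aoife: 44,000; Sibyl: 44,000; Hamish: 44,000

Joaquin first takes 150,000, leaving a balance of 660,000. Joaquin then takes two-fifths of the balance (264,000), for a total of 414,000. The remaining 396,000 passes to the descendants.
The descendants' portion (396,000) is divided at the children's generation into 3 shares of 132,000. Jovan takes 132,000. The 2 shares of the deceased (Lena and Verity) are combined into a pool of 264,000.
That pool (264,000) is divided at the grandchildren's generation equally among Ximena, Ilse, Farrukh, Aoife, Sibyl, and Hamish: 44,000 each.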